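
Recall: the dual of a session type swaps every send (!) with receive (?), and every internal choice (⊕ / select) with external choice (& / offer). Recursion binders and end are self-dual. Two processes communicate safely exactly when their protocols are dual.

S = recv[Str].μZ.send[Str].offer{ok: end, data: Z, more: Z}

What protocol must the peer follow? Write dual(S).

recv[Str] → send[Str]
  μZ → μZ  (rec unchanged)
    send[Str] → recv[Str]
      offer{ok,data,more} → select{ok,data,more}  (offer→select)
        [ok]
          end self-dual
        [data]
          Z self-dual
        [more]
          Z self-dual

send[Str].μZ.recv[Str].select{ok: end, data: Z, more: Z}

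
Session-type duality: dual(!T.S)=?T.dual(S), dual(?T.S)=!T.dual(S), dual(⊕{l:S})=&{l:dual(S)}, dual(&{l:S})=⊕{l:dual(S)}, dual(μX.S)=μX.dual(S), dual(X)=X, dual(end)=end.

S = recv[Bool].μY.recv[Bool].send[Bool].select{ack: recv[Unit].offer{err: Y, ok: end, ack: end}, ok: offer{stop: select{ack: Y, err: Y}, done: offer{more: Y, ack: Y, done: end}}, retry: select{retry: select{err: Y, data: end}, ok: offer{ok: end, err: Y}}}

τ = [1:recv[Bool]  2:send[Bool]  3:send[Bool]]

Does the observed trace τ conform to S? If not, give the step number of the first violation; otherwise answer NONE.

@1 recv[Bool]  ok  residual = μY.…
@2 got send[Bool], protocol expects recv[Bool]  ✗

2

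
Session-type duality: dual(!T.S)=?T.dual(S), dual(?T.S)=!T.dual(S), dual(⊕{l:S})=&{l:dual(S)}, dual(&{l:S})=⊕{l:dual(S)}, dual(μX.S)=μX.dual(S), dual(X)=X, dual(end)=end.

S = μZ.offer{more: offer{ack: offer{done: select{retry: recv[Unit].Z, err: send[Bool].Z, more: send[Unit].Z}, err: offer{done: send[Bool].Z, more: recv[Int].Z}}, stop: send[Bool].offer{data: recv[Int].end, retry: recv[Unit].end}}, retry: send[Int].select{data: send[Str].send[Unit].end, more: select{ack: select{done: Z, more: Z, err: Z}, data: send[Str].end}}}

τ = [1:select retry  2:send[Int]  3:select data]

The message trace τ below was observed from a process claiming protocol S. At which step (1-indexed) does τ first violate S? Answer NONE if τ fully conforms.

1

@1 got select retry, protocol expects offer more or offer retry  ✗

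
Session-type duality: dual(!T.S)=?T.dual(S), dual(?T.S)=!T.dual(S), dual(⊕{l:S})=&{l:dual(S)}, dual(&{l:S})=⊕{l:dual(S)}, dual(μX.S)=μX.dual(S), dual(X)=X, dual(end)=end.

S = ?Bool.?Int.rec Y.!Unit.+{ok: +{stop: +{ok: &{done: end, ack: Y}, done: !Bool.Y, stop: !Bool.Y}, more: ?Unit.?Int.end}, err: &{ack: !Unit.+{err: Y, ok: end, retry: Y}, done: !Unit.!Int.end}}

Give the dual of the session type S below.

?Bool ↦ !Bool
  ?Int ↦ !Int
    rec Y ↦ rec Y  (rec unchanged)
      !Unit ↦ ?Unit
        +{ok,err} ↦ &{ok,err}  (internal→external)
          • ok:
            +{stop,more} ↦ &{stop,more}  (internal→external)
              • stop:
                +{ok,done,stop} ↦ &{ok,done,stop}  (internal→external)
                  • ok:
                    &{done,ack} ↦ +{done,ack}  (external→internal)
                      • done:
                        end self-dual
                      • ack:
                        Y self-dual
                  • done:
                    !Bool ↦ ?Bool
                      Y self-dual
                  • stop:
                    !Bool ↦ ?Bool
                      Y self-dual
              • more:
                ?Unit ↦ !Unit
                  ?Int ↦ !Int
                    end self-dual
          • err:
            &{ack,done} ↦ +{ack,done}  (external→internal)
              • ack:
                !Unit ↦ ?Unit
                  +{err,ok,retry} ↦ &{err,ok,retry}  (internal→external)
                    • err:
                      Y self-dual
                    • ok:
                      end self-dual
                    • retry:
                      Y self-dual
              • done:
                !Unit ↦ ?Unit
                  !Int ↦ ?Int
                    end self-dual

!Bool.!Int.rec Y.?Unit.&{ok: &{stop: &{ok: +{done: end, ack: Y}, done: ?Bool.Y, stop: ?Bool.Y}, more: !Unit.!Int.end}, err: +{ack: ?Unit.&{err: Y, ok: end, retry: Y}, done: ?Unit.?Int.end}}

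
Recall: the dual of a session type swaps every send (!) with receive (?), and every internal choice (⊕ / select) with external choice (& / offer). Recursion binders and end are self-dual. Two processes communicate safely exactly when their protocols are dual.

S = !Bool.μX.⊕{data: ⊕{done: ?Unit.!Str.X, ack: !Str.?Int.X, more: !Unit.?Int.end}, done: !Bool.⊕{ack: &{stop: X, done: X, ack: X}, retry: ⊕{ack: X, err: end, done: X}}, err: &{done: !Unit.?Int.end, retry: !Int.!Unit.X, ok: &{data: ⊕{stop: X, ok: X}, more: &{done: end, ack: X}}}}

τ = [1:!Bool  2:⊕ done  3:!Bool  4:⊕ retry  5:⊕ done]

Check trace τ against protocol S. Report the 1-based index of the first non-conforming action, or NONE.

[1] !Bool  ok  residual = μX.…
[2] ⊕ done  ok  residual = !Bool.⊕{ack: &{stop: μX.…, done: μX.…, ack: μX.…}, retry: ⊕{ack: μX.…, err: end, done: μX.…}}
[3] !Bool  ok  residual = ⊕{ack: &{stop: μX.…, done: μX.…, ack: μX.…}, retry: ⊕{ack: μX.…, err: end, done: μX.…}}
[4] ⊕ retry  ok  residual = ⊕{ack: μX.…, err: end, done: μX.…}
[5] ⊕ done  ok  residual = μX.…
τ conforms to S (length 5)

NONE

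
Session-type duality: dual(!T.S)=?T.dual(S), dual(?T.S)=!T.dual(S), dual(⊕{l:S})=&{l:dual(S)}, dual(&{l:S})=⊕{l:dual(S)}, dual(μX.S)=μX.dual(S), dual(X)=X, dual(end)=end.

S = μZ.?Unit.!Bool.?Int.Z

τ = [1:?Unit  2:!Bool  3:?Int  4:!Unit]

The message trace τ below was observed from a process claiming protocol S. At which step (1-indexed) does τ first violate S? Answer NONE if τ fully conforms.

4

@1 ?Unit  match  residual = !Bool.?Int.μZ.…
@2 !Bool  match  residual = ?Int.μZ.…
@3 ?Int  match  residual = μZ.…
@4 got !Unit, protocol expects ?Unit  ✗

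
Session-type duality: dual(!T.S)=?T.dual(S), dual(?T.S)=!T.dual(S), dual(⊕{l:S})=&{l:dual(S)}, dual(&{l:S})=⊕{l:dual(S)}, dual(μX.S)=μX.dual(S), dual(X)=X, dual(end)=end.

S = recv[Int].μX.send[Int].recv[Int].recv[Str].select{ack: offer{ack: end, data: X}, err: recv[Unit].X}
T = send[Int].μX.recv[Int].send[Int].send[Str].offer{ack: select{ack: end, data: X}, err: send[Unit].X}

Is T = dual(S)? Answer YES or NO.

recv[Int] ‖ send[Int]  ✓
  μX ‖ μX  ✓ (μ self-dual)
    send[Int] ‖ recv[Int]  ✓
      recv[Int] ‖ send[Int]  ✓
        recv[Str] ‖ send[Str]  ✓
          select{ack,err} ‖ offer{ack,err}  ✓ labels match
            [ack]
              offer{ack,data} ‖ select{ack,data}  ✓ labels match
                [ack]
                  end ‖ end  ✓
                [data]
                  X ‖ X  ✓
            [err]
              recv[Unit] ‖ send[Unit]  ✓
                X ‖ X  ✓

YES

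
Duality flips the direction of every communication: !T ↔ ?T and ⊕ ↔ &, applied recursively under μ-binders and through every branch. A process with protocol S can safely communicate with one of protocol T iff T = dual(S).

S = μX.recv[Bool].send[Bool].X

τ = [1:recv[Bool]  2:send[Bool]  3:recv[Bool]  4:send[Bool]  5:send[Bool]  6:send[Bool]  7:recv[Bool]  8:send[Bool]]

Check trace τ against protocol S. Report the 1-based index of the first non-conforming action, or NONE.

@1 recv[Bool]  ✓  residual = send[Bool].μX.…
@2 send[Bool]  ✓  residual = μX.…
@3 recv[Bool]  ✓  residual = send[Bool].μX.…
@4 send[Bool]  ✓  residual = μX.…
@5 got send[Bool], protocol expects recv[Bool]  ✗

5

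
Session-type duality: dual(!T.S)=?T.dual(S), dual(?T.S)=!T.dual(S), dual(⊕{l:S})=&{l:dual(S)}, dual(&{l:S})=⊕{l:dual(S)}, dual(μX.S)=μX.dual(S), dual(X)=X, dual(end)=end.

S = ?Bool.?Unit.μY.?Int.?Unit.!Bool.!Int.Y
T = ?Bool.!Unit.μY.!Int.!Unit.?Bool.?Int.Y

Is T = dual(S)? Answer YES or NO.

NO

?Bool ‖ ?Bool  ✗ same direction on both sides — not dual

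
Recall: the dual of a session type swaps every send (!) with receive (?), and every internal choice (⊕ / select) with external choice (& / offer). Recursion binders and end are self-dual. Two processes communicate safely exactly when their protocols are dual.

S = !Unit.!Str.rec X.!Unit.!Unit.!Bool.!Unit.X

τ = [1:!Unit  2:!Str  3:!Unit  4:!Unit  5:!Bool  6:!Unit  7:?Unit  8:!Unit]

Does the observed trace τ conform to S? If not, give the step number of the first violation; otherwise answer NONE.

7

step 1: !Unit  ✓  residual = !Str.rec X.…
step 2: !Str  ✓  residual = rec X.…
step 3: !Unit  ✓  residual = !Unit.!Bool.!Unit.rec X.…
step 4: !Unit  ✓  residual = !Bool.!Unit.rec X.…
step 5: !Bool  ✓  residual = !Unit.rec X.…
step 6: !Unit  ✓  residual = rec X.…
step 7: got ?Unit, protocol expects !Unit  ✗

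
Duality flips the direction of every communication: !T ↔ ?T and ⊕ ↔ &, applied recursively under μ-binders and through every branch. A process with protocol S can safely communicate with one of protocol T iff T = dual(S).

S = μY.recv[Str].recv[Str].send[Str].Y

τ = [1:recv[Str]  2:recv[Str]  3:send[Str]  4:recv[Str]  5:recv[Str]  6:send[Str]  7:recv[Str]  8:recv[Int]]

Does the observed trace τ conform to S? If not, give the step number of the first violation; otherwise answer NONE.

[1] recv[Str]  ok  cont: recv[Str].send[Str].μY.…
[2] recv[Str]  ok  cont: send[Str].μY.…
[3] send[Str]  ok  cont: μY.…
[4] recv[Str]  ok  cont: recv[Str].send[Str].μY.…
[5] recv[Str]  ok  cont: send[Str].μY.…
[6] send[Str]  ok  cont: μY.…
[7] recv[Str]  ok  cont: recv[Str].send[Str].μY.…
[8] got recv[Int], protocol expects recv[Str]  ✗

8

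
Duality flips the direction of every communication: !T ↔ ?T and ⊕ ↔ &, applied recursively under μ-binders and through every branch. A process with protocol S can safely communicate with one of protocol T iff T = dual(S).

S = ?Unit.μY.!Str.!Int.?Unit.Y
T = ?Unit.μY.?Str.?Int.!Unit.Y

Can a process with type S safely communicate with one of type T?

?Unit ‖ ?Unit  ✗ same direction on both sides — not dual

NO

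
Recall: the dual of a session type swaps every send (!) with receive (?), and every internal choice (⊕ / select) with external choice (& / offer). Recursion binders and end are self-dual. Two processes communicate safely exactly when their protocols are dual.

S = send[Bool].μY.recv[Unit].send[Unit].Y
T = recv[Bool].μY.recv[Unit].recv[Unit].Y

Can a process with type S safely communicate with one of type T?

NO

send[Bool] ‖ recv[Bool]  match
  μY ‖ μY  match (μ self-dual)
    recv[Unit] ‖ recv[Unit]  ✗ same direction on both sides — not dual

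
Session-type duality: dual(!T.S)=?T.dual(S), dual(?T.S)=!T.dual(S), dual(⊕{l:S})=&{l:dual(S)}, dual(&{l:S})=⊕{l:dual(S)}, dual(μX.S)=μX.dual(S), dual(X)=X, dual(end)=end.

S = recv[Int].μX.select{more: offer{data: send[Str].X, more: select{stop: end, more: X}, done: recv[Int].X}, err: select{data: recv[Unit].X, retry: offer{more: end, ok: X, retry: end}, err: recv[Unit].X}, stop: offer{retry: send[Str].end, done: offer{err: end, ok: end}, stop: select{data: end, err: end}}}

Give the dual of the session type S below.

recv[Int] ↦ send[Int]
  μX ↦ μX  (binder kept)
    select{more,err,stop} ↦ offer{more,err,stop}  (internal→external)
      case more:
        offer{data,more,done} ↦ select{data,more,done}  (external→internal)
          case data:
            send[Str] ↦ recv[Str]
              X self-dual
          case more:
            select{stop,more} ↦ offer{stop,more}  (internal→external)
              case stop:
                end self-dual
              case more:
                X self-dual
          case done:
            recv[Int] ↦ send[Int]
              X self-dual
      case err:
        select{data,retry,err} ↦ offer{data,retry,err}  (internal→external)
          case data:
            recv[Unit] ↦ send[Unit]
              X self-dual
          case retry:
            offer{more,ok,retry} ↦ select{more,ok,retry}  (external→internal)
              case more:
                end self-dual
              case ok:
                X self-dual
              case retry:
                end self-dual
          case err:
            recv[Unit] ↦ send[Unit]
              X self-dual
      case stop:
        offer{retry,done,stop} ↦ select{retry,done,stop}  (external→internal)
          case retry:
            send[Str] ↦ recv[Str]
              end self-dual
          case done:
            offer{err,ok} ↦ select{err,ok}  (external→internal)
              case err:
                end self-dual
              case ok:
                end self-dual
          case stop:
            select{data,err} ↦ offer{data,err}  (internal→external)
              case data:
                end self-dual
              case err:
                end self-dual

send[Int].μX.offer{more: select{data: recv[Str].X, more: offer{stop: end, more: X}, done: send[Int].X}, err: offer{data: send[Unit].X, retry: select{more: end, ok: X, retry: end}, err: send[Unit].X}, stop: select{retry: recv[Str].end, done: select{err: end, ok: end}, stop: offer{data: end, err: end}}}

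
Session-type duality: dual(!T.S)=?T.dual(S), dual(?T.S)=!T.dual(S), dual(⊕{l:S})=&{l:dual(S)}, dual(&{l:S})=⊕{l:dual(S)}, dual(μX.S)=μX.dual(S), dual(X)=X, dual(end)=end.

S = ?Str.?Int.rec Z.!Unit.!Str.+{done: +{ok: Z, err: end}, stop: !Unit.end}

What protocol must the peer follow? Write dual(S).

?Str → !Str
  ?Int → !Int
    rec Z → rec Z  (binder kept)
      !Unit → ?Unit
        !Str → ?Str
          +{done,stop} → &{done,stop}  (select→offer)
            case done:
              +{ok,err} → &{ok,err}  (select→offer)
                case ok:
                  Z self-dual
                case err:
                  end self-dual
            case stop:
              !Unit → ?Unit
                end self-dual

!Str.!Int.rec Z.?Unit.?Str.&{done: &{ok: Z, err: end}, stop: ?Unit.end}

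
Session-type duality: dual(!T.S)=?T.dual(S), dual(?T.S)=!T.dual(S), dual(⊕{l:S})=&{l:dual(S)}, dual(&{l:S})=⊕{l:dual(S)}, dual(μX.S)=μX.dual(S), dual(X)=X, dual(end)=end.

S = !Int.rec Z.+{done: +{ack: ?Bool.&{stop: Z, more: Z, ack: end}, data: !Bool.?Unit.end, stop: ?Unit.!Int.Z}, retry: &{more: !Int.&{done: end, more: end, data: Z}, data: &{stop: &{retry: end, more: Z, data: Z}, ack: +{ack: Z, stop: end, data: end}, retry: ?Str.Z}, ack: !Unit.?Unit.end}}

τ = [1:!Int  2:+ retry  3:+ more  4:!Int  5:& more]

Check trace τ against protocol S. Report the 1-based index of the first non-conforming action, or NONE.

3

@1 !Int  ok  now at rec Z.…
@2 + retry  ok  now at &{more: !Int.&{done: end, more: end, data: rec Z.…}, data: &{stop: &{retry: end, more: rec Z.…, data: rec Z.…}, ack: +{ack: rec Z.…, stop: end, data: end}, retry: ?Str.rec Z.…}, ack: !Unit.?Unit.end}
@3 got + more, protocol expects & more or & data or & ack  ✗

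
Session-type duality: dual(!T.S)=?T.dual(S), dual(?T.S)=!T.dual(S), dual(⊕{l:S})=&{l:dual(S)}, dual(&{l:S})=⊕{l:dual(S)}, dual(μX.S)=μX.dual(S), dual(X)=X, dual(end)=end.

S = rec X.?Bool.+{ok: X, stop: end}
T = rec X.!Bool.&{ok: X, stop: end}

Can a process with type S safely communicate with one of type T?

YES

rec X vs rec X  ✓ (rec unchanged)
  ?Bool vs !Bool  ✓
    +{ok,stop} vs &{ok,stop}  ✓ same labels
      • ok:
        X vs X  ✓
      • stop:
        end vs end  ✓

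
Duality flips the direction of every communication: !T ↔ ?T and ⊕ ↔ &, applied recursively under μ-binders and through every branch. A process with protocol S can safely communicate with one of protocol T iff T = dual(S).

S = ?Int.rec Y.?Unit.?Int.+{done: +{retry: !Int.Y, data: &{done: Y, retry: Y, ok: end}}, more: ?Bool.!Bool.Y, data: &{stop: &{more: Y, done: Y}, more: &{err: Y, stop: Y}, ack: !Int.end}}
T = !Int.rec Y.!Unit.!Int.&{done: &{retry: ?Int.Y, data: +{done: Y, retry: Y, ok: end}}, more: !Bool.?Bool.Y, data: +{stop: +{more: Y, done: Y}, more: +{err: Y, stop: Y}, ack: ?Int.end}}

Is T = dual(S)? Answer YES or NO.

YES

?Int | !Int  match
  rec Y | rec Y  match (μ self-dual)
    ?Unit | !Unit  match
      ?Int | !Int  match
        +{done,more,data} | &{done,more,data}  match labels match
          • done:
            +{retry,data} | &{retry,data}  match labels match
              • retry:
                !Int | ?Int  match
                  Y | Y  match
              • data:
                &{done,retry,ok} | +{done,retry,ok}  match labels match
                  • done:
                    Y | Y  match
                  • retry:
                    Y | Y  match
                  • ok:
                    end | end  match
          • more:
            ?Bool | !Bool  match
              !Bool | ?Bool  match
                Y | Y  match
          • data:
            &{stop,more,ack} | +{stop,more,ack}  match labels match
              • stop:
                &{more,done} | +{more,done}  match labels match
                  • more:
                    Y | Y  match
                  • done:
                    Y | Y  match
              • more:
                &{err,stop} | +{err,stop}  match labels match
                  • err:
                    Y | Y  match
                  • stop:
                    Y | Y  match
              • ack:
                !Int | ?Int  match
                  end | end  match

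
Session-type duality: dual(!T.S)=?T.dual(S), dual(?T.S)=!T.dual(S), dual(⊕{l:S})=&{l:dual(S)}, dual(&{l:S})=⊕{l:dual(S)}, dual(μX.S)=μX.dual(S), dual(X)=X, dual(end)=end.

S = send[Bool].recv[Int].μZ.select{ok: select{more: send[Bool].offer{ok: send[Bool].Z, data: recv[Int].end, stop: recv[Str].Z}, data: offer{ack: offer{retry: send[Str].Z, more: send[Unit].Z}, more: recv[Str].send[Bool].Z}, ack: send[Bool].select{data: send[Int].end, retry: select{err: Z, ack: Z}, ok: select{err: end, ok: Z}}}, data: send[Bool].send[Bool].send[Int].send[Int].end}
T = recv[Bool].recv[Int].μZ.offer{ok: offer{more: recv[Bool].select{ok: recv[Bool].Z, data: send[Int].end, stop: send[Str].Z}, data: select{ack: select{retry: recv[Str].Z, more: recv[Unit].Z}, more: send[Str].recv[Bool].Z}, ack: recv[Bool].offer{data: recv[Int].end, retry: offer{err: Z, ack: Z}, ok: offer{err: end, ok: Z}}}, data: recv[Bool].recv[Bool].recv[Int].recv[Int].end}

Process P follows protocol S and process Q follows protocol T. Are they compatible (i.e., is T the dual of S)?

NO

send[Bool] | recv[Bool]  match
  recv[Int] | recv[Int]  ✗ same direction on both sides — not dual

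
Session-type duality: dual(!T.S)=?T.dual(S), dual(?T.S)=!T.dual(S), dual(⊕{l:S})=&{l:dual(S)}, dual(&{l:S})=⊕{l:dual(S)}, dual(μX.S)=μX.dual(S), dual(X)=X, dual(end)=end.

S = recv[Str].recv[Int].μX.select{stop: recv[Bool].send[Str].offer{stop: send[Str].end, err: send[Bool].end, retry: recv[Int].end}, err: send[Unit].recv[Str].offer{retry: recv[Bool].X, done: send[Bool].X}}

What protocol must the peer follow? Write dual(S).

recv[Str] = send[Str]
  recv[Int] = send[Int]
    μX = μX  (rec unchanged)
      select{stop,err} = offer{stop,err}  (select→offer)
        case stop:
          recv[Bool] = send[Bool]
            send[Str] = recv[Str]
              offer{stop,err,retry} = select{stop,err,retry}  (external→internal)
                case stop:
                  send[Str] = recv[Str]
                    end ↦ end
                case err:
                  send[Bool] = recv[Bool]
                    end ↦ end
                case retry:
                  recv[Int] = send[Int]
                    end ↦ end
        case err:
          send[Unit] = recv[Unit]
            recv[Str] = send[Str]
              offer{retry,done} = select{retry,done}  (external→internal)
                case retry:
                  recv[Bool] = send[Bool]
                    X ↦ X
                case done:
                  send[Bool] = recv[Bool]
                    X ↦ X

send[Str].send[Int].μX.offer{stop: send[Bool].recv[Str].select{stop: recv[Str].end, err: recv[Bool].end, retry: send[Int].end}, err: recv[Unit].send[Str].select{retry: send[Bool].X, done: recv[Bool].X}}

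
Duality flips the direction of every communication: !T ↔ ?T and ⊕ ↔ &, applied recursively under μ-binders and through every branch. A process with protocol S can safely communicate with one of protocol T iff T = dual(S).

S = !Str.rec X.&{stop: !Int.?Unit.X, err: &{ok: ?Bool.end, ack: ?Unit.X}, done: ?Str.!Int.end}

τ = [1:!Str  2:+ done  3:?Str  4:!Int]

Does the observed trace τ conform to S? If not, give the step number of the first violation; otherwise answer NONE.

2

[1] !Str  ok  now at rec X.…
[2] got + done, protocol expects & stop or & err or & done  ✗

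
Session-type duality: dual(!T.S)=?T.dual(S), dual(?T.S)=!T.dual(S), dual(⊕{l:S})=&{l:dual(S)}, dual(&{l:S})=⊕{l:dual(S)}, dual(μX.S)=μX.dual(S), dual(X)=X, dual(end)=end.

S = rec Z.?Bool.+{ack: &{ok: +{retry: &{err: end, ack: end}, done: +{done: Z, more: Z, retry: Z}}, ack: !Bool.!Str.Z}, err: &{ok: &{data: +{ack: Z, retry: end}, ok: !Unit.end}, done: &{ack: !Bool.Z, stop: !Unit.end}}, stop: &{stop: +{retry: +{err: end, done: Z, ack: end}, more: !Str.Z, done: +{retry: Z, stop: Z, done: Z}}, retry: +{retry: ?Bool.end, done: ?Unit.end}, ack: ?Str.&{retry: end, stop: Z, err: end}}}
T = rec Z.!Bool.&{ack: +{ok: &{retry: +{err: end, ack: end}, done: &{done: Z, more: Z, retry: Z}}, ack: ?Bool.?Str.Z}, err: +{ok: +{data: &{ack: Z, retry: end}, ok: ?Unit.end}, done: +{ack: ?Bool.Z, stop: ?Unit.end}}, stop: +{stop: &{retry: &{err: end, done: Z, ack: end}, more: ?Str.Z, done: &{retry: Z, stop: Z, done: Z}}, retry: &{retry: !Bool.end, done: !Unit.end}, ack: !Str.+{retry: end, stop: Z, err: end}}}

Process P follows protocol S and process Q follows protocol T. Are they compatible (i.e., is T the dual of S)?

rec Z | rec Z  ✓ (μ self-dual)
  ?Bool | !Bool  ✓
    +{ack,err,stop} | &{ack,err,stop}  ✓ labels match
      • ack:
        &{ok,ack} | +{ok,ack}  ✓ labels match
          • ok:
            +{retry,done} | &{retry,done}  ✓ labels match
              • retry:
                &{err,ack} | +{err,ack}  ✓ labels match
                  • err:
                    end | end  ✓
                  • ack:
                    end | end  ✓
              • done:
                +{done,more,retry} | &{done,more,retry}  ✓ labels match
                  • done:
                    Z | Z  ✓
                  • more:
                    Z | Z  ✓
                  • retry:
                    Z | Z  ✓
          • ack:
            !Bool | ?Bool  ✓
              !Str | ?Str  ✓
                Z | Z  ✓
      • err:
        &{ok,done} | +{ok,done}  ✓ labels match
          • ok:
            &{data,ok} | +{data,ok}  ✓ labels match
              • data:
                +{ack,retry} | &{ack,retry}  ✓ labels match
                  • ack:
                    Z | Z  ✓
                  • retry:
                    end | end  ✓
              • ok:
                !Unit | ?Unit  ✓
                  end | end  ✓
          • done:
            &{ack,stop} | +{ack,stop}  ✓ labels match
              • ack:
                !Bool | ?Bool  ✓
                  Z | Z  ✓
              • stop:
                !Unit | ?Unit  ✓
                  end | end  ✓
      • stop:
        &{stop,retry,ack} | +{stop,retry,ack}  ✓ labels match
          • stop:
            +{retry,more,done} | &{retry,more,done}  ✓ labels match
              • retry:
                +{err,done,ack} | &{err,done,ack}  ✓ labels match
                  • err:
                    end | end  ✓
                  • done:
                    Z | Z  ✓
                  • ack:
                    end | end  ✓
              • more:
                !Str | ?Str  ✓
                  Z | Z  ✓
              • done:
                +{retry,stop,done} | &{retry,stop,done}  ✓ labels match
                  • retry:
                    Z | Z  ✓
                  • stop:
                    Z | Z  ✓
                  • done:
                    Z | Z  ✓
          • retry:
            +{retry,done} | &{retry,done}  ✓ labels match
              • retry:
                ?Bool | !Bool  ✓
                  end | end  ✓
              • done:
                ?Unit | !Unit  ✓
                  end | end  ✓
          • ack:
            ?Str | !Str  ✓
              &{retry,stop,err} | +{retry,stop,err}  ✓ labels match
                • retry:
                  end | end  ✓
                • stop:
                  Z | Z  ✓
                • err:
                  end | end  ✓

YES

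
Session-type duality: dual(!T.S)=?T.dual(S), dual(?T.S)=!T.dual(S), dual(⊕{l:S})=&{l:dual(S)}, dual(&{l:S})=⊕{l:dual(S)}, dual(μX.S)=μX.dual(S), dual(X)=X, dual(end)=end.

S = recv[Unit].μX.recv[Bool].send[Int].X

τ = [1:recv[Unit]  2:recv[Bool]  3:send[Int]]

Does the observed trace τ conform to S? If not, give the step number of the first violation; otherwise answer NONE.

step 1: recv[Unit]  ✓  now at μX.…
step 2: recv[Bool]  ✓  now at send[Int].μX.…
step 3: send[Int]  ✓  now at μX.…
all 3 steps conform

NONE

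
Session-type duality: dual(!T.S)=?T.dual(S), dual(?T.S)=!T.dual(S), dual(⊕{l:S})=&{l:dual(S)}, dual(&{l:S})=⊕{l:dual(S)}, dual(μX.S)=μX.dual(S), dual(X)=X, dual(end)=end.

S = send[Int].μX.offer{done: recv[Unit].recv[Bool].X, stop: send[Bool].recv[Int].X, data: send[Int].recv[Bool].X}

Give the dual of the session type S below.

recv[Int].μX.select{done: send[Unit].send[Bool].X, stop: recv[Bool].send[Int].X, data: recv[Int].send[Bool].X}

send[Int] = recv[Int]
  μX = μX  (binder kept)
    offer{done,stop,data} = select{done,stop,data}  (offer→select)
      case done:
        recv[Unit] = send[Unit]
          recv[Bool] = send[Bool]
            X ↦ X
      case stop:
        send[Bool] = recv[Bool]
          recv[Int] = send[Int]
            X ↦ X
      case data:
        send[Int] = recv[Int]
          recv[Bool] = send[Bool]
            X ↦ X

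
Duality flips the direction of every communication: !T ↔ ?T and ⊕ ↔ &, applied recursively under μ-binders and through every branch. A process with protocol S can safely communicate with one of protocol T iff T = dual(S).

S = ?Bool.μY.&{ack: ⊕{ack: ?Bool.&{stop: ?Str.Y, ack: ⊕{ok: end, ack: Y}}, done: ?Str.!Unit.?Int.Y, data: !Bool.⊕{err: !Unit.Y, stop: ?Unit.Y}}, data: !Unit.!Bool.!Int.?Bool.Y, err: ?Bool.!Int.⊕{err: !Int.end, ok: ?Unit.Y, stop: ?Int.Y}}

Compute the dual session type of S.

!Bool.μY.⊕{ack: &{ack: !Bool.⊕{stop: !Str.Y, ack: &{ok: end, ack: Y}}, done: !Str.?Unit.!Int.Y, data: ?Bool.&{err: ?Unit.Y, stop: !Unit.Y}}, data: ?Unit.?Bool.?Int.!Bool.Y, err: !Bool.?Int.&{err: ?Int.end, ok: !Unit.Y, stop: !Int.Y}}

?Bool ↦ !Bool
  μY ↦ μY  (binder kept)
    &{ack,data,err} ↦ ⊕{ack,data,err}  (offer→select)
      case ack:
        ⊕{ack,done,data} ↦ &{ack,done,data}  (select→offer)
          case ack:
            ?Bool ↦ !Bool
              &{stop,ack} ↦ ⊕{stop,ack}  (offer→select)
                case stop:
                  ?Str ↦ !Str
                    Y ↦ Y
                case ack:
                  ⊕{ok,ack} ↦ &{ok,ack}  (select→offer)
                    case ok:
                      end ↦ end
                    case ack:
                      Y ↦ Y
          case done:
            ?Str ↦ !Str
              !Unit ↦ ?Unit
                ?Int ↦ !Int
                  Y ↦ Y
          case data:
            !Bool ↦ ?Bool
              ⊕{err,stop} ↦ &{err,stop}  (select→offer)
                case err:
                  !Unit ↦ ?Unit
                    Y ↦ Y
                case stop:
                  ?Unit ↦ !Unit
                    Y ↦ Y
      case data:
        !Unit ↦ ?Unit
          !Bool ↦ ?Bool
            !Int ↦ ?Int
              ?Bool ↦ !Bool
                Y ↦ Y
      case err:
        ?Bool ↦ !Bool
          !Int ↦ ?Int
            ⊕{err,ok,stop} ↦ &{err,ok,stop}  (select→offer)
              case err:
                !Int ↦ ?Int
                  end ↦ end
              case ok:
                ?Unit ↦ !Unit
                  Y ↦ Y
              case stop:
                ?Int ↦ !Int
                  Y ↦ Y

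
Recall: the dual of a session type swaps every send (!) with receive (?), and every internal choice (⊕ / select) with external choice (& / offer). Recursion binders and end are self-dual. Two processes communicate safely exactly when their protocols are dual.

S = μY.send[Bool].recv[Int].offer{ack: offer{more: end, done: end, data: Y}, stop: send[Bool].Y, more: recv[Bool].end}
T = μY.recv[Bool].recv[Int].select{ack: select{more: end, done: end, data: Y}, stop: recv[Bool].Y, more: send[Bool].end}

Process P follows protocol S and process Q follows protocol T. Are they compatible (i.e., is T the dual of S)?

μY vs μY  ok (rec unchanged)
  send[Bool] vs recv[Bool]  ok
    recv[Int] vs recv[Int]  ✗ same direction on both sides — not dual

NO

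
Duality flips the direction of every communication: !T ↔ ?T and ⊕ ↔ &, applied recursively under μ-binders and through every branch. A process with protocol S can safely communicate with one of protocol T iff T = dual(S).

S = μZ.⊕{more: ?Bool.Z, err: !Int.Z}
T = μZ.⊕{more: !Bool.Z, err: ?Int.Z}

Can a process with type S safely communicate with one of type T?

μZ ‖ μZ  ok (rec unchanged)
  ⊕{more,err} ‖ ⊕{more,err}  ✗ choice polarity not flipped — not dual

NO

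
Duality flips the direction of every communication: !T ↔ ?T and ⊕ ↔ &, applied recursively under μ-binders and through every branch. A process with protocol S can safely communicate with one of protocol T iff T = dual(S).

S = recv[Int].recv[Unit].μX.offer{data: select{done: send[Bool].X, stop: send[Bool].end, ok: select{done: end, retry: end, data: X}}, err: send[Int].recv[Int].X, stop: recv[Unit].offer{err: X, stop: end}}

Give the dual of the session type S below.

recv[Int] ↦ send[Int]
  recv[Unit] ↦ send[Unit]
    μX ↦ μX  (rec unchanged)
      offer{data,err,stop} ↦ select{data,err,stop}  (offer→select)
        case data:
          select{done,stop,ok} ↦ offer{done,stop,ok}  (select→offer)
            case done:
              send[Bool] ↦ recv[Bool]
                X ↦ X
            case stop:
              send[Bool] ↦ recv[Bool]
                end ↦ end
            case ok:
              select{done,retry,data} ↦ offer{done,retry,data}  (select→offer)
                case done:
                  end ↦ end
                case retry:
                  end ↦ end
                case data:
                  X ↦ X
        case err:
          send[Int] ↦ recv[Int]
            recv[Int] ↦ send[Int]
              X ↦ X
        case stop:
          recv[Unit] ↦ send[Unit]
            offer{err,stop} ↦ select{err,stop}  (offer→select)
              case err:
                X ↦ X
              case stop:
                end ↦ end

send[Int].send[Unit].μX.select{data: offer{done: recv[Bool].X, stop: recv[Bool].end, ok: offer{done: end, retry: end, data: X}}, err: recv[Int].send[Int].X, stop: send[Unit].select{err: X, stop: end}}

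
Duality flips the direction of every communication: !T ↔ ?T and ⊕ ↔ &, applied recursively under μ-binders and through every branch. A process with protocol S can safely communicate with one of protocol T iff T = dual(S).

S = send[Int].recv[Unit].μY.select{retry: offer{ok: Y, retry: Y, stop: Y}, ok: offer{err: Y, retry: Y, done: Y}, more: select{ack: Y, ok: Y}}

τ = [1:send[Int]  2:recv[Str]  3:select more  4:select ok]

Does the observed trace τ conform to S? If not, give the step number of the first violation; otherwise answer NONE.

step 1: send[Int]  ok  cont: recv[Unit].μY.…
step 2: got recv[Str], protocol expects recv[Unit]  ✗

2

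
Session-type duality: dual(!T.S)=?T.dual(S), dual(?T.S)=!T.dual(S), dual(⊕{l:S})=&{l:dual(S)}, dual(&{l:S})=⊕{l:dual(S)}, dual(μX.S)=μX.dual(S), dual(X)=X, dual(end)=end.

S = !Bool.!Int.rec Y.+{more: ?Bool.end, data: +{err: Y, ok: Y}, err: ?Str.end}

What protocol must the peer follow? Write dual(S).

?Bool.?Int.rec Y.&{more: !Bool.end, data: &{err: Y, ok: Y}, err: !Str.end}

!Bool ↦ ?Bool
  !Int ↦ ?Int
    rec Y ↦ rec Y  (rec unchanged)
      +{more,data,err} ↦ &{more,data,err}  (select→offer)
        • more:
          ?Bool ↦ !Bool
            dual(end) = end
        • data:
          +{err,ok} ↦ &{err,ok}  (select→offer)
            • err:
              dual(Y) = Y
            • ok:
              dual(Y) = Y
        • err:
          ?Str ↦ !Str
            dual(end) = end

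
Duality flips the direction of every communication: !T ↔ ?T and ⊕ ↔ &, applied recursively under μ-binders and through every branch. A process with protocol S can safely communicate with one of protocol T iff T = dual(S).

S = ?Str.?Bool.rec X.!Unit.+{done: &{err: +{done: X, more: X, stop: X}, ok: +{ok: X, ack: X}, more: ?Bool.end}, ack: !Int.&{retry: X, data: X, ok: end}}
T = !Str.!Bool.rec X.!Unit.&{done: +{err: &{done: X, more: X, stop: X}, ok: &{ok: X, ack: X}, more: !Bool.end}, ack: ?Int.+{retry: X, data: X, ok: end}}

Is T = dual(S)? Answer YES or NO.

?Str vs !Str  match
  ?Bool vs !Bool  match
    rec X vs rec X  match (binder kept)
      !Unit vs !Unit  ✗ same direction on both sides — not dual

NO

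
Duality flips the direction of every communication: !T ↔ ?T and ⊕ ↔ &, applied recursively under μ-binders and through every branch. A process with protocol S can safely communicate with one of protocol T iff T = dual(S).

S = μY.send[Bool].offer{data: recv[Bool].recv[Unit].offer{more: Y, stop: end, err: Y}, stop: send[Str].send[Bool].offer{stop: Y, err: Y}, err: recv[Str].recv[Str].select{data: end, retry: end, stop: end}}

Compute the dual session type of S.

μY.recv[Bool].select{data: send[Bool].send[Unit].select{more: Y, stop: end, err: Y}, stop: recv[Str].recv[Bool].select{stop: Y, err: Y}, err: send[Str].send[Str].offer{data: end, retry: end, stop: end}}

μY ↦ μY  (μ self-dual)
  send[Bool] ↦ recv[Bool]
    offer{data,stop,err} ↦ select{data,stop,err}  (&→⊕)
      case data:
        recv[Bool] ↦ send[Bool]
          recv[Unit] ↦ send[Unit]
            offer{more,stop,err} ↦ select{more,stop,err}  (&→⊕)
              case more:
                Y self-dual
              case stop:
                end self-dual
              case err:
                Y self-dual
      case stop:
        send[Str] ↦ recv[Str]
          send[Bool] ↦ recv[Bool]
            offer{stop,err} ↦ select{stop,err}  (&→⊕)
              case stop:
                Y self-dual
              case err:
                Y self-dual
      case err:
        recv[Str] ↦ send[Str]
          recv[Str] ↦ send[Str]
            select{data,retry,stop} ↦ offer{data,retry,stop}  (internal→external)
              case data:
                end self-dual
              case retry:
                end self-dual
              case stop:
                end self-dual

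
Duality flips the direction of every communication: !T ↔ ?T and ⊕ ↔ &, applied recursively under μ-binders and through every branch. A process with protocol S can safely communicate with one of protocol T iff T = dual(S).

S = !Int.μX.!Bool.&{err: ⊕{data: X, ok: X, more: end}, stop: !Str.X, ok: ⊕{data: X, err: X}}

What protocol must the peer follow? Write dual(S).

!Int → ?Int
  μX → μX  (binder kept)
    !Bool → ?Bool
      &{err,stop,ok} → ⊕{err,stop,ok}  (offer→select)
        [err]
          ⊕{data,ok,more} → &{data,ok,more}  (⊕→&)
            [data]
              X self-dual
            [ok]
              X self-dual
            [more]
              end self-dual
        [stop]
          !Str → ?Str
            X self-dual
        [ok]
          ⊕{data,err} → &{data,err}  (⊕→&)
            [data]
              X self-dual
            [err]
              X self-dual

?Int.μX.?Bool.⊕{err: &{data: X, ok: X, more: end}, stop: ?Str.X, ok: &{data: X, err: X}}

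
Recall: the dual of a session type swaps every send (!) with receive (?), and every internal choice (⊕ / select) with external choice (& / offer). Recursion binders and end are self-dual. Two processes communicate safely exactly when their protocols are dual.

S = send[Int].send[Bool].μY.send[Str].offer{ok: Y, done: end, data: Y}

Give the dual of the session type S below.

recv[Int].recv[Bool].μY.recv[Str].select{ok: Y, done: end, data: Y}

send[Int] = recv[Int]
  send[Bool] = recv[Bool]
    μY = μY  (μ self-dual)
      send[Str] = recv[Str]
        offer{ok,done,data} = select{ok,done,data}  (&→⊕)
          • ok:
            dual(Y) = Y
          • done:
            dual(end) = end
          • data:
            dual(Y) = Y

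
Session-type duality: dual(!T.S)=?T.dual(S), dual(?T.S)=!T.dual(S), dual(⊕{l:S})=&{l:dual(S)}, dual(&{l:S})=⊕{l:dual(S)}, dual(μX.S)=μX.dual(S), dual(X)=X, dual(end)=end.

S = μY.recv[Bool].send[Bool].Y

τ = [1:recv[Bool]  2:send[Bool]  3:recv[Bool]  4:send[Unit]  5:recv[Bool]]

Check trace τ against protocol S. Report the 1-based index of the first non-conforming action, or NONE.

[1] recv[Bool]  ✓  cont: send[Bool].μY.…
[2] send[Bool]  ✓  cont: μY.…
[3] recv[Bool]  ✓  cont: send[Bool].μY.…
[4] got send[Unit], protocol expects send[Bool]  ✗

4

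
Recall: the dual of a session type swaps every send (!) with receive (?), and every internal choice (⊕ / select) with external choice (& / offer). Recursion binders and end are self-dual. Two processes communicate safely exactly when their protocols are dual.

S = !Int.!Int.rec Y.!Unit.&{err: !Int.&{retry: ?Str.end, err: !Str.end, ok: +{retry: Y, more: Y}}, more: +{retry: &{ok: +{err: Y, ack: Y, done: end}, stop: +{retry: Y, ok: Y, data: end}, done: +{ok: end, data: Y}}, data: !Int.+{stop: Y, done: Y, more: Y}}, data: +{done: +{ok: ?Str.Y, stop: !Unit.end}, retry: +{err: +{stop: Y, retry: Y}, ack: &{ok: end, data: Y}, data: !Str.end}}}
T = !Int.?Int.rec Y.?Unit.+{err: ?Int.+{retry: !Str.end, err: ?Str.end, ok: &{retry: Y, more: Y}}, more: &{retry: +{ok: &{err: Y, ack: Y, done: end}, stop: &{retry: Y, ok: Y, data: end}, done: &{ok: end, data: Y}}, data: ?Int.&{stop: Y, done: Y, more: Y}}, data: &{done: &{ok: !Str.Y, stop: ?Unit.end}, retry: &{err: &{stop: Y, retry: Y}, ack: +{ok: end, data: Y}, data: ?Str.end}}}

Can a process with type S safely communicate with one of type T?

NO

!Int | !Int  ✗ same direction on both sides — not dual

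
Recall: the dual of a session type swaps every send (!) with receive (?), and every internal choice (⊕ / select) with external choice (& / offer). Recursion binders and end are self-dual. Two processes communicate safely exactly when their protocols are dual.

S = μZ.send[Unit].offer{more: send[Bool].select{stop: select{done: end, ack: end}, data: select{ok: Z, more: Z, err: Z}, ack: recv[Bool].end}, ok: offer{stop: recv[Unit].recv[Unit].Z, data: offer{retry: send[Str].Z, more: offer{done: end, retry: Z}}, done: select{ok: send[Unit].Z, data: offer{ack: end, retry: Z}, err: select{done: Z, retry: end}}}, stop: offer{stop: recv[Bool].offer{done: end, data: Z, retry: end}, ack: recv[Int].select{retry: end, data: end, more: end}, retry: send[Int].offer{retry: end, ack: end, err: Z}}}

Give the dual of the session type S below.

μZ ↦ μZ  (μ self-dual)
  send[Unit] ↦ recv[Unit]
    offer{more,ok,stop} ↦ select{more,ok,stop}  (external→internal)
      case more:
        send[Bool] ↦ recv[Bool]
          select{stop,data,ack} ↦ offer{stop,data,ack}  (⊕→&)
            case stop:
              select{done,ack} ↦ offer{done,ack}  (⊕→&)
                case done:
                  end self-dual
                case ack:
                  end self-dual
            case data:
              select{ok,more,err} ↦ offer{ok,more,err}  (⊕→&)
                case ok:
                  Z self-dual
                case more:
                  Z self-dual
                case err:
                  Z self-dual
            case ack:
              recv[Bool] ↦ send[Bool]
                end self-dual
      case ok:
        offer{stop,data,done} ↦ select{stop,data,done}  (external→internal)
          case stop:
            recv[Unit] ↦ send[Unit]
              recv[Unit] ↦ send[Unit]
                Z self-dual
          case data:
            offer{retry,more} ↦ select{retry,more}  (external→internal)
              case retry:
                send[Str] ↦ recv[Str]
                  Z self-dual
              case more:
                offer{done,retry} ↦ select{done,retry}  (external→internal)
                  case done:
                    end self-dual
                  case retry:
                    Z self-dual
          case done:
            select{ok,data,err} ↦ offer{ok,data,err}  (⊕→&)
              case ok:
                send[Unit] ↦ recv[Unit]
                  Z self-dual
              case data:
                offer{ack,retry} ↦ select{ack,retry}  (external→internal)
                  case ack:
                    end self-dual
                  case retry:
                    Z self-dual
              case err:
                select{done,retry} ↦ offer{done,retry}  (⊕→&)
                  case done:
                    Z self-dual
                  case retry:
                    end self-dual
      case stop:
        offer{stop,ack,retry} ↦ select{stop,ack,retry}  (external→internal)
          case stop:
            recv[Bool] ↦ send[Bool]
              offer{done,data,retry} ↦ select{done,data,retry}  (external→internal)
                case done:
                  end self-dual
                case data:
                  Z self-dual
                case retry:
                  end self-dual
          case ack:
            recv[Int] ↦ send[Int]
              select{retry,data,more} ↦ offer{retry,data,more}  (⊕→&)
                case retry:
                  end self-dual
                case data:
                  end self-dual
                case more:
                  end self-dual
          case retry:
            send[Int] ↦ recv[Int]
              offer{retry,ack,err} ↦ select{retry,ack,err}  (external→internal)
                case retry:
                  end self-dual
                case ack:
                  end self-dual
                case err:
                  Z self-dual

μZ.recv[Unit].select{more: recv[Bool].offer{stop: offer{done: end, ack: end}, data: offer{ok: Z, more: Z, err: Z}, ack: send[Bool].end}, ok: select{stop: send[Unit].send[Unit].Z, data: select{retry: recv[Str].Z, more: select{done: end, retry: Z}}, done: offer{ok: recv[Unit].Z, data: select{ack: end, retry: Z}, err: offer{done: Z, retry: end}}}, stop: select{stop: send[Bool].select{done: end, data: Z, retry: end}, ack: send[Int].offer{retry: end, data: end, more: end}, retry: recv[Int].select{retry: end, ack: end, err: Z}}}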